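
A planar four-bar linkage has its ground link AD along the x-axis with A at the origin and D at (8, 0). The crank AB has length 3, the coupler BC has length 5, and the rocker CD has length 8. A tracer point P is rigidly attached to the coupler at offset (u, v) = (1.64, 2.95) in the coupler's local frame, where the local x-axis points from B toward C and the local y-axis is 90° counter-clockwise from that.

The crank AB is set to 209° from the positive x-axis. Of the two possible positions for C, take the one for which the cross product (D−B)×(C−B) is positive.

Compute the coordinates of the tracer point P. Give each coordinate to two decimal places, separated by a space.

-3.98 1.64

A=(0,0), D=(8.00,0)
B = A + 3.00·(cos209°, sin209°) = (-2.6239, -1.4544)
|BD| = 10.7230
circle(B,5.00) ∩ circle(D,8.00): a=3.5429, h=3.5281
  candidates: C₊=(0.4078,2.5216) cross=37.832; C₋=(1.3649,-4.4694) cross=-37.832
  mode + wants cross > 0 → take C=(0.4078,2.5216) (cross=37.832)
ex = (C−B)/|BC| = (0.6063,0.7952); ey = (-0.7952,0.6063)
P = B + 1.64·ex + 2.95·ey = (-3.9753,1.6384)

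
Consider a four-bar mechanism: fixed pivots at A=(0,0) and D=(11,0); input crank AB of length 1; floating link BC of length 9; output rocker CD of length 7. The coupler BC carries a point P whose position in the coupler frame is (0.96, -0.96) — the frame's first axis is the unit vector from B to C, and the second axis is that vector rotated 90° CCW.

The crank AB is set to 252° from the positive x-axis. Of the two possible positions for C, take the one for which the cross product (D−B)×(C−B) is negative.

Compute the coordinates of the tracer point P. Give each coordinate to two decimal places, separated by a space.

-0.03 -2.28

A=(0,0), D=(11.00,0)
B = A + 1.00·(cos252°, sin252°) = (-0.3090, -0.9511)
|BD| = 11.3489
circle(B,9.00) ∩ circle(D,7.00): a=7.0843, h=5.5509
  candidates: C₊=(6.2852,5.1740) cross=62.997; C₋=(7.2155,-5.8888) cross=-62.997
  mode - wants cross < 0 → take C=(7.2155,-5.8888) (cross=-62.997)
ex = (C−B)/|BC| = (0.8361,-0.5486); ey = (0.5486,0.8361)
P = B + 0.96·ex + -0.96·ey = (-0.0331,-2.2804)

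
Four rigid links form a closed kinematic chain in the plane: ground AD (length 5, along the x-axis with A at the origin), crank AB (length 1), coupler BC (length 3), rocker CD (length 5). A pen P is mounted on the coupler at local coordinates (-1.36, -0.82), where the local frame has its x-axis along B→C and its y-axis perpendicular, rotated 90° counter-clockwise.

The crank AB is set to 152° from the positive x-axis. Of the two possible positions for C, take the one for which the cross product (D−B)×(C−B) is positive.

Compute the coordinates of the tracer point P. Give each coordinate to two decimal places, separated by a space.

A=(0,0), D=(5.00,0)
B = A + 1.00·(cos152°, sin152°) = (-0.8829, 0.4695)
|BD| = 5.9017
circle(B,3.00) ∩ circle(D,5.00): a=1.5953, h=2.5407
  candidates: C₊=(0.9094,2.8752) cross=14.994; C₋=(0.5052,-2.1901) cross=-14.994
  mode + wants cross > 0 → take C=(0.9094,2.8752) (cross=14.994)
ex = (C−B)/|BC| = (0.5974,0.8019); ey = (-0.8019,0.5974)
P = B + -1.36·ex + -0.82·ey = (-1.0379,-1.1110)

-1.04 -1.11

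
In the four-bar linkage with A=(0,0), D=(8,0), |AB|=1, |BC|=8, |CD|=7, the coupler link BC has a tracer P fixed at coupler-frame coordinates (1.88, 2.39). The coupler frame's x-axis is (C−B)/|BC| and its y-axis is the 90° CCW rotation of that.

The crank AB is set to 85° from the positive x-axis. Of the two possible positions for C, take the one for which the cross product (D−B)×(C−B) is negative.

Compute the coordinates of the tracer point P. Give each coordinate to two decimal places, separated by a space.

3.10 0.61

A=(0,0), D=(8.00,0)
B = A + 1.00·(cos85°, sin85°) = (0.0872, 0.9962)
|BD| = 7.9753
circle(B,8.00) ∩ circle(D,7.00): a=4.9281, h=6.3019
  candidates: C₊=(5.7638,6.6332) cross=50.260; C₋=(4.1894,-5.8719) cross=-50.260
  mode - wants cross < 0 → take C=(4.1894,-5.8719) (cross=-50.260)
ex = (C−B)/|BC| = (0.5128,-0.8585); ey = (0.8585,0.5128)
P = B + 1.88·ex + 2.39·ey = (3.1030,0.6077)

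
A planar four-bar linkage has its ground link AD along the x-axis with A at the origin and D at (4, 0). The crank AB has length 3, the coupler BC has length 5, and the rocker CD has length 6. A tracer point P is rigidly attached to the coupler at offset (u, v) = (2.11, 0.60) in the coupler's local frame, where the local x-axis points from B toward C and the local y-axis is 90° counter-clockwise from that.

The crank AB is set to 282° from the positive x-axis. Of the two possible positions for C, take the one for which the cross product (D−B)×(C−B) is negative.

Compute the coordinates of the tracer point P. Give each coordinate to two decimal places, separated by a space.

A=(0,0), D=(4.00,0)
B = A + 3.00·(cos282°, sin282°) = (0.6237, -2.9344)
|BD| = 4.4733
circle(B,5.00) ∩ circle(D,6.00): a=1.0071, h=4.8975
  candidates: C₊=(-1.8289,1.4227) cross=21.908; C₋=(4.5966,-5.9703) cross=-21.908
  mode - wants cross < 0 → take C=(4.5966,-5.9703) (cross=-21.908)
ex = (C−B)/|BC| = (0.7946,-0.6072); ey = (0.6072,0.7946)
P = B + 2.11·ex + 0.60·ey = (2.6646,-3.7388)

2.66 -3.74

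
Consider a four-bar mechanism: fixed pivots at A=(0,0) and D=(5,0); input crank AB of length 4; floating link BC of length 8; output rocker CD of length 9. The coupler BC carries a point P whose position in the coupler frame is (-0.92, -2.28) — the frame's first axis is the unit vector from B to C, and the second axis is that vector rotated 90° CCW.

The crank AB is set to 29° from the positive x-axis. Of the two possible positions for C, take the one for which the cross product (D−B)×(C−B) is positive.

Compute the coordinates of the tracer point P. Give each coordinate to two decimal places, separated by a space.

4.80 -0.15

A=(0,0), D=(5.00,0)
B = A + 4.00·(cos29°, sin29°) = (3.4985, 1.9392)
|BD| = 2.4526
circle(B,8.00) ∩ circle(D,9.00): a=-2.2394, h=7.6802
  candidates: C₊=(8.2001,8.4119) cross=18.836; C₋=(-3.9452,-0.9920) cross=-18.836
  mode + wants cross > 0 → take C=(8.2001,8.4119) (cross=18.836)
ex = (C−B)/|BC| = (0.5877,0.8091); ey = (-0.8091,0.5877)
P = B + -0.92·ex + -2.28·ey = (4.8025,-0.1451)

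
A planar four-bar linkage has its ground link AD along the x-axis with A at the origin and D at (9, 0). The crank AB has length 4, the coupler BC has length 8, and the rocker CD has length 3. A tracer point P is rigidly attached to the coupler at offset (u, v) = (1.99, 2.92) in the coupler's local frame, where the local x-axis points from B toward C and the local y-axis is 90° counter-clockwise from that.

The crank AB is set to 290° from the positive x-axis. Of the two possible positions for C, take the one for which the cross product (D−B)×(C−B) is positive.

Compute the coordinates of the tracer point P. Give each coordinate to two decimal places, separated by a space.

A=(0,0), D=(9.00,0)
B = A + 4.00·(cos290°, sin290°) = (1.3681, -3.7588)
|BD| = 8.5073
circle(B,8.00) ∩ circle(D,3.00): a=7.4862, h=2.8209
  candidates: C₊=(6.8376,2.0794) cross=23.998; C₋=(9.3303,-2.9818) cross=-23.998
  mode + wants cross > 0 → take C=(6.8376,2.0794) (cross=23.998)
ex = (C−B)/|BC| = (0.6837,0.7298); ey = (-0.7298,0.6837)
P = B + 1.99·ex + 2.92·ey = (0.5977,-0.3101)

0.60 -0.31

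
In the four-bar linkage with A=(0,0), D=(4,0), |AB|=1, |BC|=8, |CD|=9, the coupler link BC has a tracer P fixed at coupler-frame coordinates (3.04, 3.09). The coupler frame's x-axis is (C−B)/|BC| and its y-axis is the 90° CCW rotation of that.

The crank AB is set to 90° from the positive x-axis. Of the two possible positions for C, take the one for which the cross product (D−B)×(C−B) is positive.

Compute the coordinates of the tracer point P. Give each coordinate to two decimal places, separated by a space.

A=(0,0), D=(4.00,0)
B = A + 1.00·(cos90°, sin90°) = (0.0000, 1.0000)
|BD| = 4.1231
circle(B,8.00) ∩ circle(D,9.00): a=0.0000, h=8.0000
  candidates: C₊=(1.9403,8.7611) cross=32.985; C₋=(-1.9403,-6.7611) cross=-32.985
  mode + wants cross > 0 → take C=(1.9403,8.7611) (cross=32.985)
ex = (C−B)/|BC| = (0.2425,0.9701); ey = (-0.9701,0.2425)
P = B + 3.04·ex + 3.09·ey = (-2.2604,4.6987)

-2.26 4.70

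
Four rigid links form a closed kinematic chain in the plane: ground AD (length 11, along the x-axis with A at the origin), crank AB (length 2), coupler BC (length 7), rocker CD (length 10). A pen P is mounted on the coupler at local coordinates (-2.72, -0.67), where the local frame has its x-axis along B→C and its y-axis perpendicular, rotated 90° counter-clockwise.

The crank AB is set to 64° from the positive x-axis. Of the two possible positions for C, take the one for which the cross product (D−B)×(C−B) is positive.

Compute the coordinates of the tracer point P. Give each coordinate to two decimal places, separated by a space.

-0.02 -0.86

A=(0,0), D=(11.00,0)
B = A + 2.00·(cos64°, sin64°) = (0.8767, 1.7976)
|BD| = 10.2816
circle(B,7.00) ∩ circle(D,10.00): a=2.6607, h=6.4746
  candidates: C₊=(4.6284,7.7073) cross=66.570; C₋=(2.3644,-5.0425) cross=-66.570
  mode + wants cross > 0 → take C=(4.6284,7.7073) (cross=66.570)
ex = (C−B)/|BC| = (0.5360,0.8442); ey = (-0.8442,0.5360)
P = B + -2.72·ex + -0.67·ey = (-0.0154,-0.8579)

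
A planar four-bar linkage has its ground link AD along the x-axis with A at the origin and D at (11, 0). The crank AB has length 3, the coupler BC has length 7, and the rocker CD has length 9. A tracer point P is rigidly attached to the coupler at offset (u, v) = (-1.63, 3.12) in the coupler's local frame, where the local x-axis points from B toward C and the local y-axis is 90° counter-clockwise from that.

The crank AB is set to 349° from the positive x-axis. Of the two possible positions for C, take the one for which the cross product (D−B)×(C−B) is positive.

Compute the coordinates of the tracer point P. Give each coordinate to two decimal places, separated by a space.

-0.46 -1.46

A=(0,0), D=(11.00,0)
B = A + 3.00·(cos349°, sin349°) = (2.9449, -0.5724)
|BD| = 8.0754
circle(B,7.00) ∩ circle(D,9.00): a=2.0564, h=6.6911
  candidates: C₊=(4.5218,6.2476) cross=54.034; C₋=(5.4704,-7.1010) cross=-54.034
  mode + wants cross > 0 → take C=(4.5218,6.2476) (cross=54.034)
ex = (C−B)/|BC| = (0.2253,0.9743); ey = (-0.9743,0.2253)
P = B + -1.63·ex + 3.12·ey = (-0.4621,-1.4577)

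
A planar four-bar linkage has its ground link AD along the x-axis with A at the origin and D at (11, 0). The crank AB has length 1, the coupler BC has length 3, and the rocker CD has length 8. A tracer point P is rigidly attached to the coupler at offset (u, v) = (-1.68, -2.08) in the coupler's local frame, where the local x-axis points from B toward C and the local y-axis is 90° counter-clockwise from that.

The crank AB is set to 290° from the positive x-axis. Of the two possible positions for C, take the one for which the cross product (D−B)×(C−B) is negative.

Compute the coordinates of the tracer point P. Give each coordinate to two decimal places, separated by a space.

A=(0,0), D=(11.00,0)
B = A + 1.00·(cos290°, sin290°) = (0.3420, -0.9397)
|BD| = 10.6993
circle(B,3.00) ∩ circle(D,8.00): a=2.7794, h=1.1291
  candidates: C₊=(3.0115,0.4292) cross=12.081; C₋=(3.2099,-1.8203) cross=-12.081
  mode - wants cross < 0 → take C=(3.2099,-1.8203) (cross=-12.081)
ex = (C−B)/|BC| = (0.9559,-0.2935); ey = (0.2935,0.9559)
P = B + -1.68·ex + -2.08·ey = (-1.8745,-2.4349)

-1.87 -2.43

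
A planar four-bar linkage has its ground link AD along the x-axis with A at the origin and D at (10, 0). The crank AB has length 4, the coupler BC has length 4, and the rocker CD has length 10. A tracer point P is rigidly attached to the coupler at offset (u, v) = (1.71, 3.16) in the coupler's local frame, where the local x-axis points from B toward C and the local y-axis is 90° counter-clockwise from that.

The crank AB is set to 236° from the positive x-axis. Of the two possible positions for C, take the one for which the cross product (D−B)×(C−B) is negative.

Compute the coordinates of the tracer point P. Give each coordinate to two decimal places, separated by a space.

0.67 -1.21

A=(0,0), D=(10.00,0)
B = A + 4.00·(cos236°, sin236°) = (-2.2368, -3.3162)
|BD| = 12.6781
circle(B,4.00) ∩ circle(D,10.00): a=3.0263, h=2.6156
  candidates: C₊=(0.0000,-0.0000) cross=33.162; C₋=(1.3683,-5.0492) cross=-33.162
  mode - wants cross < 0 → take C=(1.3683,-5.0492) (cross=-33.162)
ex = (C−B)/|BC| = (0.9013,-0.4333); ey = (0.4333,0.9013)
P = B + 1.71·ex + 3.16·ey = (0.6735,-1.2090)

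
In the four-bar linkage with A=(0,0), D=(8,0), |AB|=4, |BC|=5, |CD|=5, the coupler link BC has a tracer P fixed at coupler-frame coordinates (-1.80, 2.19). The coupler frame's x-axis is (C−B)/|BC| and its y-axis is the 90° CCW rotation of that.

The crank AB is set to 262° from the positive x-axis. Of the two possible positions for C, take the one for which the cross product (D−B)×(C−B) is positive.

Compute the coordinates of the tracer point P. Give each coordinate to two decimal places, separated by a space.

-3.37 -3.65

A=(0,0), D=(8.00,0)
B = A + 4.00·(cos262°, sin262°) = (-0.5567, -3.9611)
|BD| = 9.4291
circle(B,5.00) ∩ circle(D,5.00): a=4.7145, h=1.6653
  candidates: C₊=(3.0221,-0.4693) cross=15.702; C₋=(4.4212,-3.4918) cross=-15.702
  mode + wants cross > 0 → take C=(3.0221,-0.4693) (cross=15.702)
ex = (C−B)/|BC| = (0.7158,0.6984); ey = (-0.6984,0.7158)
P = B + -1.80·ex + 2.19·ey = (-3.3744,-3.6506)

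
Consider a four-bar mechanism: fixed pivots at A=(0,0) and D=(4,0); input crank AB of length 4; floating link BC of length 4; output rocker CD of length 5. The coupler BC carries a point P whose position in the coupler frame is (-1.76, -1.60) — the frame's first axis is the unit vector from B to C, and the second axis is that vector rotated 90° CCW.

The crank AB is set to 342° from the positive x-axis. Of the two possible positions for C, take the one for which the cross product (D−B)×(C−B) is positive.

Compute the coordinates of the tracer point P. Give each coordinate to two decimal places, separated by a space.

4.17 1.11

A=(0,0), D=(4.00,0)
B = A + 4.00·(cos342°, sin342°) = (3.8042, -1.2361)
|BD| = 1.2515
circle(B,4.00) ∩ circle(D,5.00): a=-2.9700, h=2.6794
  candidates: C₊=(0.6932,-3.7504) cross=3.353; C₋=(5.9860,-4.5887) cross=-3.353
  mode + wants cross > 0 → take C=(0.6932,-3.7504) (cross=3.353)
ex = (C−B)/|BC| = (-0.7777,-0.6286); ey = (0.6286,-0.7777)
P = B + -1.76·ex + -1.60·ey = (4.1673,1.1146)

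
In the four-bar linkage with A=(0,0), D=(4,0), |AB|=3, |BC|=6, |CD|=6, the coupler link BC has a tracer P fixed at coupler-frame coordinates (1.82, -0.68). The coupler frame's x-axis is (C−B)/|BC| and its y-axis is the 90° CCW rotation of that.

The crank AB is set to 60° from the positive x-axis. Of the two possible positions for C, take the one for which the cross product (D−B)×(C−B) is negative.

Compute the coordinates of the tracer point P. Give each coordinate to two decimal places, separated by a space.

0.03 1.33

A=(0,0), D=(4.00,0)
B = A + 3.00·(cos60°, sin60°) = (1.5000, 2.5981)
|BD| = 3.6056
circle(B,6.00) ∩ circle(D,6.00): a=1.8028, h=5.7228
  candidates: C₊=(6.8737,5.2671) cross=20.634; C₋=(-1.3737,-2.6690) cross=-20.634
  mode - wants cross < 0 → take C=(-1.3737,-2.6690) (cross=-20.634)
ex = (C−B)/|BC| = (-0.4789,-0.8778); ey = (0.8778,-0.4789)
P = B + 1.82·ex + -0.68·ey = (0.0314,1.3261)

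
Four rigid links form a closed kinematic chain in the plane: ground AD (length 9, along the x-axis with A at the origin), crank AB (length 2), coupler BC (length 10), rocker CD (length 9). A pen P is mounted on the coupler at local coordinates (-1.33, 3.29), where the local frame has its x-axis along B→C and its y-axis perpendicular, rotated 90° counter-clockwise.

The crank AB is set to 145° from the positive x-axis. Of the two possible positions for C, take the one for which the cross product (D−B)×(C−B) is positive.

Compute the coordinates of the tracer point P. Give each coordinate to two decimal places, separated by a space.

A=(0,0), D=(9.00,0)
B = A + 2.00·(cos145°, sin145°) = (-1.6383, 1.1472)
|BD| = 10.7000
circle(B,10.00) ∩ circle(D,9.00): a=6.2378, h=7.8160
  candidates: C₊=(5.4015,8.2493) cross=83.631; C₋=(3.7256,-7.2925) cross=-83.631
  mode + wants cross > 0 → take C=(5.4015,8.2493) (cross=83.631)
ex = (C−B)/|BC| = (0.7040,0.7102); ey = (-0.7102,0.7040)
P = B + -1.33·ex + 3.29·ey = (-4.9112,2.5187)

-4.91 2.52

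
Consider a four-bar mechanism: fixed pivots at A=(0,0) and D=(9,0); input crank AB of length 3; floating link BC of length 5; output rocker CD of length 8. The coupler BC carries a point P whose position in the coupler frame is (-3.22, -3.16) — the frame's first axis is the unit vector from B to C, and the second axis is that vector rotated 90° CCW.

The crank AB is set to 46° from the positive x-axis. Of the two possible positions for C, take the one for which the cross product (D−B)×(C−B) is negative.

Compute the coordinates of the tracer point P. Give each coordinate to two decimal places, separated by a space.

-0.69 5.72

A=(0,0), D=(9.00,0)
B = A + 3.00·(cos46°, sin46°) = (2.0840, 2.1580)
|BD| = 7.2449
circle(B,5.00) ∩ circle(D,8.00): a=0.9309, h=4.9126
  candidates: C₊=(4.4359,6.5703) cross=35.591; C₋=(1.5093,-2.8088) cross=-35.591
  mode - wants cross < 0 → take C=(1.5093,-2.8088) (cross=-35.591)
ex = (C−B)/|BC| = (-0.1149,-0.9934); ey = (0.9934,-0.1149)
P = B + -3.22·ex + -3.16·ey = (-0.6850,5.7199)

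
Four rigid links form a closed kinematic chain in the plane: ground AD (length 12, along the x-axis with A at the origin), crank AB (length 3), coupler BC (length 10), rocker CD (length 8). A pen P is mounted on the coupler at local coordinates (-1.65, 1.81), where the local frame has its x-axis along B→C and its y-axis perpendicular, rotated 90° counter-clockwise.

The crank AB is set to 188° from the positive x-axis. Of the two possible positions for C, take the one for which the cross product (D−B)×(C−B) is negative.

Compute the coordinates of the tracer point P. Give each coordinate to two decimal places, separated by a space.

-3.58 1.96

A=(0,0), D=(12.00,0)
B = A + 3.00·(cos188°, sin188°) = (-2.9708, -0.4175)
|BD| = 14.9766
circle(B,10.00) ∩ circle(D,8.00): a=8.6902, h=4.9478
  candidates: C₊=(5.5781,4.7706) cross=74.101; C₋=(5.8539,-5.1211) cross=-74.101
  mode - wants cross < 0 → take C=(5.8539,-5.1211) (cross=-74.101)
ex = (C−B)/|BC| = (0.8825,-0.4704); ey = (0.4704,0.8825)
P = B + -1.65·ex + 1.81·ey = (-3.5755,1.9559)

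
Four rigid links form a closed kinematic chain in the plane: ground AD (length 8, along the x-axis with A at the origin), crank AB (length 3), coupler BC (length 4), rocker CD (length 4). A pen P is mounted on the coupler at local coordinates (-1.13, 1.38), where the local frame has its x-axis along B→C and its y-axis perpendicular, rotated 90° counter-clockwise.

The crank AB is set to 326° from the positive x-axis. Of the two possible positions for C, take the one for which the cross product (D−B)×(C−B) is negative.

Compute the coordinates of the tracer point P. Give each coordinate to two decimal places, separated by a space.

2.11 0.06

A=(0,0), D=(8.00,0)
B = A + 3.00·(cos326°, sin326°) = (2.4871, -1.6776)
|BD| = 5.7625
circle(B,4.00) ∩ circle(D,4.00): a=2.8812, h=2.7746
  candidates: C₊=(4.4358,1.8156) cross=15.989; C₋=(6.0513,-3.4932) cross=-15.989
  mode - wants cross < 0 → take C=(6.0513,-3.4932) (cross=-15.989)
ex = (C−B)/|BC| = (0.8910,-0.4539); ey = (0.4539,0.8910)
P = B + -1.13·ex + 1.38·ey = (2.1066,0.0650)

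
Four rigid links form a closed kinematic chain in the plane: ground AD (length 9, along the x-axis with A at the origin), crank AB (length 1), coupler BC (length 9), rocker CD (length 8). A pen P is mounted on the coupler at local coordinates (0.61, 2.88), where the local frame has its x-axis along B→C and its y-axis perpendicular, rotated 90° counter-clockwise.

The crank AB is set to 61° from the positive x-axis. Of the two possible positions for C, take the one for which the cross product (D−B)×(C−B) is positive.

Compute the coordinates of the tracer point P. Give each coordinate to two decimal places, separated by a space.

-1.26 3.25

A=(0,0), D=(9.00,0)
B = A + 1.00·(cos61°, sin61°) = (0.4848, 0.8746)
|BD| = 8.5600
circle(B,9.00) ∩ circle(D,8.00): a=5.2730, h=7.2935
  candidates: C₊=(6.4754,7.5912) cross=62.433; C₋=(4.9850,-6.9195) cross=-62.433
  mode + wants cross > 0 → take C=(6.4754,7.5912) (cross=62.433)
ex = (C−B)/|BC| = (0.6656,0.7463); ey = (-0.7463,0.6656)
P = B + 0.61·ex + 2.88·ey = (-1.2585,3.2469)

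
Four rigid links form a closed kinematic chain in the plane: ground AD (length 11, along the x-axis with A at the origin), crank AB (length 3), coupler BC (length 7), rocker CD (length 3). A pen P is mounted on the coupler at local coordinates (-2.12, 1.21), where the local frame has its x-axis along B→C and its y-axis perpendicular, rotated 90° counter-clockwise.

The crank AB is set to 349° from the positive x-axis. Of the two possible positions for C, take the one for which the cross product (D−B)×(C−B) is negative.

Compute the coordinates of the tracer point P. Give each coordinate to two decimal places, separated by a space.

1.28 1.22

A=(0,0), D=(11.00,0)
B = A + 3.00·(cos349°, sin349°) = (2.9449, -0.5724)
|BD| = 8.0754
circle(B,7.00) ∩ circle(D,3.00): a=6.5144, h=2.5618
  candidates: C₊=(9.2613,2.4447) cross=20.688; C₋=(9.6245,-2.6661) cross=-20.688
  mode - wants cross < 0 → take C=(9.6245,-2.6661) (cross=-20.688)
ex = (C−B)/|BC| = (0.9542,-0.2991); ey = (0.2991,0.9542)
P = B + -2.12·ex + 1.21·ey = (1.2838,1.2163)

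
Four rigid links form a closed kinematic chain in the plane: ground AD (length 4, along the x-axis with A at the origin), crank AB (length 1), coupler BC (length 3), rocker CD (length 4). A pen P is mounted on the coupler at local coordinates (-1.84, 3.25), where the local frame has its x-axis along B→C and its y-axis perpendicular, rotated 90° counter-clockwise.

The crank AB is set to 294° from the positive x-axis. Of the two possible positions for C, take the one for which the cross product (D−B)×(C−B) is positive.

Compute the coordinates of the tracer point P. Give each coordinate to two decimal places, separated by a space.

A=(0,0), D=(4.00,0)
B = A + 1.00·(cos294°, sin294°) = (0.4067, -0.9135)
|BD| = 3.7076
circle(B,3.00) ∩ circle(D,4.00): a=0.9098, h=2.8587
  candidates: C₊=(0.5841,2.0812) cross=10.599; C₋=(1.9928,-3.4600) cross=-10.599
  mode + wants cross > 0 → take C=(0.5841,2.0812) (cross=10.599)
ex = (C−B)/|BC| = (0.0591,0.9983); ey = (-0.9983,0.0591)
P = B + -1.84·ex + 3.25·ey = (-2.9463,-2.5582)

-2.95 -2.56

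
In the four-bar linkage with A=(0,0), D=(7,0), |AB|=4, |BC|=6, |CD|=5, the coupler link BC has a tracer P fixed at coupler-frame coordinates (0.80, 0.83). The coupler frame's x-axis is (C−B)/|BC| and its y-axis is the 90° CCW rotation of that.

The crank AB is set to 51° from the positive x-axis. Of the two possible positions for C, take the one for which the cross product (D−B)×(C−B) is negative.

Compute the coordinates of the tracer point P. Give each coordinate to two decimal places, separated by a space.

3.40 2.36

A=(0,0), D=(7.00,0)
B = A + 4.00·(cos51°, sin51°) = (2.5173, 3.1086)
|BD| = 5.4551
circle(B,6.00) ∩ circle(D,5.00): a=3.7358, h=4.6951
  candidates: C₊=(8.2627,4.8379) cross=25.612; C₋=(2.9117,-2.8784) cross=-25.612
  mode - wants cross < 0 → take C=(2.9117,-2.8784) (cross=-25.612)
ex = (C−B)/|BC| = (0.0657,-0.9978); ey = (0.9978,0.0657)
P = B + 0.80·ex + 0.83·ey = (3.3981,2.3649)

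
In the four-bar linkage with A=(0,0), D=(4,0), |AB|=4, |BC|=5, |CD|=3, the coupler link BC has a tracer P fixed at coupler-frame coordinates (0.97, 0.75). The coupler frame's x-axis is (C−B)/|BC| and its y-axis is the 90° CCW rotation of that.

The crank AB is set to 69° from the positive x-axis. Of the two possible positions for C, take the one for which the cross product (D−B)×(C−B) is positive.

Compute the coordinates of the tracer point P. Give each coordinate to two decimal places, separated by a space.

2.60 4.12

A=(0,0), D=(4.00,0)
B = A + 4.00·(cos69°, sin69°) = (1.4335, 3.7343)
|BD| = 4.5312
circle(B,5.00) ∩ circle(D,3.00): a=4.0311, h=2.9580
  candidates: C₊=(6.1545,2.0876) cross=13.404; C₋=(1.2790,-1.2633) cross=-13.404
  mode + wants cross > 0 → take C=(6.1545,2.0876) (cross=13.404)
ex = (C−B)/|BC| = (0.9442,-0.3293); ey = (0.3293,0.9442)
P = B + 0.97·ex + 0.75·ey = (2.5964,4.1230)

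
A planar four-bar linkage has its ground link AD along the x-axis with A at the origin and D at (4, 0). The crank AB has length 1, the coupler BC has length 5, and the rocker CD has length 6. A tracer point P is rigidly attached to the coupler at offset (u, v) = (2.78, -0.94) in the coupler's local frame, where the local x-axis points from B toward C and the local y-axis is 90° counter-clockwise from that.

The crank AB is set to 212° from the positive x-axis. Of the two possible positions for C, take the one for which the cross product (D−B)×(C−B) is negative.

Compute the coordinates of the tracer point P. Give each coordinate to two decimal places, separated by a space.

-0.71 -3.46

A=(0,0), D=(4.00,0)
B = A + 1.00·(cos212°, sin212°) = (-0.8480, -0.5299)
|BD| = 4.8769
circle(B,5.00) ∩ circle(D,6.00): a=1.3107, h=4.8251
  candidates: C₊=(-0.0694,4.4091) cross=23.532; C₋=(0.9792,-5.1841) cross=-23.532
  mode - wants cross < 0 → take C=(0.9792,-5.1841) (cross=-23.532)
ex = (C−B)/|BC| = (0.3654,-0.9308); ey = (0.9308,0.3654)
P = B + 2.78·ex + -0.94·ey = (-0.7071,-3.4612)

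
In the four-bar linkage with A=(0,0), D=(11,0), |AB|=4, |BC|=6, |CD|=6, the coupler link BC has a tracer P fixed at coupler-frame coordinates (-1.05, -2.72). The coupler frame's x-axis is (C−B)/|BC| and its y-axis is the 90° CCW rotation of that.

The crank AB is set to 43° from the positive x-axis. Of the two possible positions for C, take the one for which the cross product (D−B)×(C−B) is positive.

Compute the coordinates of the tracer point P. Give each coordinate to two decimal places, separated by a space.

3.18 -0.18

A=(0,0), D=(11.00,0)
B = A + 4.00·(cos43°, sin43°) = (2.9254, 2.7280)
|BD| = 8.5230
circle(B,6.00) ∩ circle(D,6.00): a=4.2615, h=4.2237
  candidates: C₊=(8.3146,5.3655) cross=35.999; C₋=(5.6108,-2.6375) cross=-35.999
  mode + wants cross > 0 → take C=(8.3146,5.3655) (cross=35.999)
ex = (C−B)/|BC| = (0.8982,0.4396); ey = (-0.4396,0.8982)
P = B + -1.05·ex + -2.72·ey = (3.1780,-0.1767)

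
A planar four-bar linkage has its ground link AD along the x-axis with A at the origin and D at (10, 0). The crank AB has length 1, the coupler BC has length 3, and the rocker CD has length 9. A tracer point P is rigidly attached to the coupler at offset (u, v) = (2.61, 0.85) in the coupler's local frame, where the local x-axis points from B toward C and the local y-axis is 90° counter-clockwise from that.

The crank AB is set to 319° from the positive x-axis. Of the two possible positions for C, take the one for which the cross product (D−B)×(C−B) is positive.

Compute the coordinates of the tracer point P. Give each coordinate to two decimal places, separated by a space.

0.39 2.06

A=(0,0), D=(10.00,0)
B = A + 1.00·(cos319°, sin319°) = (0.7547, -0.6561)
|BD| = 9.2685
circle(B,3.00) ∩ circle(D,9.00): a=0.7502, h=2.9047
  candidates: C₊=(1.2974,2.2944) cross=26.922; C₋=(1.7086,-3.5004) cross=-26.922
  mode + wants cross > 0 → take C=(1.2974,2.2944) (cross=26.922)
ex = (C−B)/|BC| = (0.1809,0.9835); ey = (-0.9835,0.1809)
P = B + 2.61·ex + 0.85·ey = (0.3909,2.0646)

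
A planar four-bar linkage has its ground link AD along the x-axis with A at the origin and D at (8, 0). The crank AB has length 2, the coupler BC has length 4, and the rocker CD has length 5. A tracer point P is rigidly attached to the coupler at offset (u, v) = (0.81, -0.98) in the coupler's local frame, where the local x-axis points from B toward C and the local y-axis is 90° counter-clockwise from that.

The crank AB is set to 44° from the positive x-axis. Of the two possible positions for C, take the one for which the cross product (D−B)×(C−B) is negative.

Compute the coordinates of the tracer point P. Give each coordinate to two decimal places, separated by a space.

1.00 0.20

A=(0,0), D=(8.00,0)
B = A + 2.00·(cos44°, sin44°) = (1.4387, 1.3893)
|BD| = 6.7068
circle(B,4.00) ∩ circle(D,5.00): a=2.6824, h=2.9672
  candidates: C₊=(4.6776,3.7365) cross=19.901; C₋=(3.4483,-2.0692) cross=-19.901
  mode - wants cross < 0 → take C=(3.4483,-2.0692) (cross=-19.901)
ex = (C−B)/|BC| = (0.5024,-0.8646); ey = (0.8646,0.5024)
P = B + 0.81·ex + -0.98·ey = (0.9983,0.1966)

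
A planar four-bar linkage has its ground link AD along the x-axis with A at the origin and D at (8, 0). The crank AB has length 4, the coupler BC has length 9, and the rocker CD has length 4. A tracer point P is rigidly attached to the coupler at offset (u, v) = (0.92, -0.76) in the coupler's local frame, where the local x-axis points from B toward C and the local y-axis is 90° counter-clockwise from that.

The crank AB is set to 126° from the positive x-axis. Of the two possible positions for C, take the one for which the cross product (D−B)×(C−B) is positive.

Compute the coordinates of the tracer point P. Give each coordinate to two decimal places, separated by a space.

-1.39 2.53

A=(0,0), D=(8.00,0)
B = A + 4.00·(cos126°, sin126°) = (-2.3511, 3.2361)
|BD| = 10.8452
circle(B,9.00) ∩ circle(D,4.00): a=8.4193, h=3.1804
  candidates: C₊=(6.6336,3.7594) cross=34.492; C₋=(4.7356,-2.3117) cross=-34.492
  mode + wants cross > 0 → take C=(6.6336,3.7594) (cross=34.492)
ex = (C−B)/|BC| = (0.9983,0.0581); ey = (-0.0581,0.9983)
P = B + 0.92·ex + -0.76·ey = (-1.3885,2.5308)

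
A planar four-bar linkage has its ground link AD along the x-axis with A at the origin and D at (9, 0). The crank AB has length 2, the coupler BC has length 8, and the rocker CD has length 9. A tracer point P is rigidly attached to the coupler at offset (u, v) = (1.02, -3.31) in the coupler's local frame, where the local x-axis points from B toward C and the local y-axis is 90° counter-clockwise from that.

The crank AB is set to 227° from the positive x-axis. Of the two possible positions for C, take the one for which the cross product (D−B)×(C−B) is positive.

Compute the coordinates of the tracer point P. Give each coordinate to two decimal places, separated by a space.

A=(0,0), D=(9.00,0)
B = A + 2.00·(cos227°, sin227°) = (-1.3640, -1.4627)
|BD| = 10.4667
circle(B,8.00) ∩ circle(D,9.00): a=4.4213, h=6.6673
  candidates: C₊=(2.0821,5.7570) cross=69.784; C₋=(3.9456,-7.4467) cross=-69.784
  mode + wants cross > 0 → take C=(2.0821,5.7570) (cross=69.784)
ex = (C−B)/|BC| = (0.4308,0.9025); ey = (-0.9025,0.4308)
P = B + 1.02·ex + -3.31·ey = (2.0625,-1.9680)

2.06 -1.97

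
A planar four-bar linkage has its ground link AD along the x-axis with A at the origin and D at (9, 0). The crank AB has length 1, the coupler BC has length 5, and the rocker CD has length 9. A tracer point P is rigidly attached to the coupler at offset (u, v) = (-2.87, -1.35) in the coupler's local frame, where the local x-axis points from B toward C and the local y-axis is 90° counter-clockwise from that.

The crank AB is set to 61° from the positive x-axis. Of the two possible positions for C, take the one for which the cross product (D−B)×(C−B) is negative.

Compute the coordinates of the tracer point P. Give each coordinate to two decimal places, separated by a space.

-1.15 3.59

A=(0,0), D=(9.00,0)
B = A + 1.00·(cos61°, sin61°) = (0.4848, 0.8746)
|BD| = 8.5600
circle(B,5.00) ∩ circle(D,9.00): a=1.0090, h=4.8971
  candidates: C₊=(1.9889,5.6430) cross=41.919; C₋=(0.9881,-4.1000) cross=-41.919
  mode - wants cross < 0 → take C=(0.9881,-4.1000) (cross=-41.919)
ex = (C−B)/|BC| = (0.1007,-0.9949); ey = (0.9949,0.1007)
P = B + -2.87·ex + -1.35·ey = (-1.1472,3.5941)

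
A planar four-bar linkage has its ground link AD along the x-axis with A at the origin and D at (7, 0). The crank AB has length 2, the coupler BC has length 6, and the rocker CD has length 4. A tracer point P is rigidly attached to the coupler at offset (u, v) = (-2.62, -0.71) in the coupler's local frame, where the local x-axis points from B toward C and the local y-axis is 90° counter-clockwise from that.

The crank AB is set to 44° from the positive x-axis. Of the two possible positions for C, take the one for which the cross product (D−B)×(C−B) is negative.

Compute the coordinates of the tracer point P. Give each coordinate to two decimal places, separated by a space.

-0.68 3.08

A=(0,0), D=(7.00,0)
B = A + 2.00·(cos44°, sin44°) = (1.4387, 1.3893)
|BD| = 5.7322
circle(B,6.00) ∩ circle(D,4.00): a=4.6106, h=3.8395
  candidates: C₊=(6.8424,3.9969) cross=22.009; C₋=(4.9813,-3.4532) cross=-22.009
  mode - wants cross < 0 → take C=(4.9813,-3.4532) (cross=-22.009)
ex = (C−B)/|BC| = (0.5904,-0.8071); ey = (0.8071,0.5904)
P = B + -2.62·ex + -0.71·ey = (-0.6813,3.0847)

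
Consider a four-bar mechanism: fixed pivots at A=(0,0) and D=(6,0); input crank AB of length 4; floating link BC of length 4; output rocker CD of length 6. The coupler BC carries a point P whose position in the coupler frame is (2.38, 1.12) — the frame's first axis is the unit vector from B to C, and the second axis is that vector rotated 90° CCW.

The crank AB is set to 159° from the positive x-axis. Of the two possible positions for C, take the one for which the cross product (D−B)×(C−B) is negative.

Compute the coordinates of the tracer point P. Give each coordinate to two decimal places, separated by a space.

-1.11 1.63

A=(0,0), D=(6.00,0)
B = A + 4.00·(cos159°, sin159°) = (-3.7343, 1.4335)
|BD| = 9.8393
circle(B,4.00) ∩ circle(D,6.00): a=3.9033, h=0.8741
  candidates: C₊=(0.2547,1.7296) cross=8.601; C₋=(-0.0000,-0.0000) cross=-8.601
  mode - wants cross < 0 → take C=(-0.0000,-0.0000) (cross=-8.601)
ex = (C−B)/|BC| = (0.9336,-0.3584); ey = (0.3584,0.9336)
P = B + 2.38·ex + 1.12·ey = (-1.1110,1.6262)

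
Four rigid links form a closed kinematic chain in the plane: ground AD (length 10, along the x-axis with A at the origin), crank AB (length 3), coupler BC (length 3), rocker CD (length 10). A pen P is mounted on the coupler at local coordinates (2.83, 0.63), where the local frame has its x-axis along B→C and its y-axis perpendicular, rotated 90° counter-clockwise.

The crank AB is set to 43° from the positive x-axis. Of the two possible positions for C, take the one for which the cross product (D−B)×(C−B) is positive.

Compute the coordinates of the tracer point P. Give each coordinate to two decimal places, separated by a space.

A=(0,0), D=(10.00,0)
B = A + 3.00·(cos43°, sin43°) = (2.1941, 2.0460)
|BD| = 8.0696
circle(B,3.00) ∩ circle(D,10.00): a=-1.6036, h=2.5354
  candidates: C₊=(1.2857,4.9052) cross=20.460; C₋=(0.0000,-0.0000) cross=-20.460
  mode + wants cross > 0 → take C=(1.2857,4.9052) (cross=20.460)
ex = (C−B)/|BC| = (-0.3028,0.9531); ey = (-0.9531,-0.3028)
P = B + 2.83·ex + 0.63·ey = (0.7367,4.5524)

0.74 4.55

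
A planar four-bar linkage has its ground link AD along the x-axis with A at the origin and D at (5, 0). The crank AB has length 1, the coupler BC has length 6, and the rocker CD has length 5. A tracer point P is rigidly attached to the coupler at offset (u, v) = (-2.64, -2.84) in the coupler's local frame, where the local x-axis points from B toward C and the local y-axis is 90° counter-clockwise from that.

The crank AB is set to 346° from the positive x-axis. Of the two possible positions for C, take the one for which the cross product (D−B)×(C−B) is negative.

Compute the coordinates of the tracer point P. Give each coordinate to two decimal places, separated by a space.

A=(0,0), D=(5.00,0)
B = A + 1.00·(cos346°, sin346°) = (0.9703, -0.2419)
|BD| = 4.0370
circle(B,6.00) ∩ circle(D,5.00): a=3.3809, h=4.9568
  candidates: C₊=(4.0481,4.9085) cross=20.010; C₋=(4.6422,-4.9872) cross=-20.010
  mode - wants cross < 0 → take C=(4.6422,-4.9872) (cross=-20.010)
ex = (C−B)/|BC| = (0.6120,-0.7909); ey = (0.7909,0.6120)
P = B + -2.64·ex + -2.84·ey = (-2.8914,0.1080)

-2.89 0.11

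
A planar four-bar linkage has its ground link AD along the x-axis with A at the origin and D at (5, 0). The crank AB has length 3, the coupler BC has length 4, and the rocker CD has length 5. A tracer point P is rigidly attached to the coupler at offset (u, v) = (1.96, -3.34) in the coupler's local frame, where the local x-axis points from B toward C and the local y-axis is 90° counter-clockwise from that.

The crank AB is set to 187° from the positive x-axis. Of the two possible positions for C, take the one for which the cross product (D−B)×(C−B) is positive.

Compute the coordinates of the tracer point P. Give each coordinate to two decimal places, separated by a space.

0.50 -2.06

A=(0,0), D=(5.00,0)
B = A + 3.00·(cos187°, sin187°) = (-2.9776, -0.3656)
|BD| = 7.9860
circle(B,4.00) ∩ circle(D,5.00): a=3.4295, h=2.0587
  candidates: C₊=(0.3540,1.8480) cross=16.441; C₋=(0.5425,-2.2652) cross=-16.441
  mode + wants cross > 0 → take C=(0.3540,1.8480) (cross=16.441)
ex = (C−B)/|BC| = (0.8329,0.5534); ey = (-0.5534,0.8329)
P = B + 1.96·ex + -3.34·ey = (0.5032,-2.0629)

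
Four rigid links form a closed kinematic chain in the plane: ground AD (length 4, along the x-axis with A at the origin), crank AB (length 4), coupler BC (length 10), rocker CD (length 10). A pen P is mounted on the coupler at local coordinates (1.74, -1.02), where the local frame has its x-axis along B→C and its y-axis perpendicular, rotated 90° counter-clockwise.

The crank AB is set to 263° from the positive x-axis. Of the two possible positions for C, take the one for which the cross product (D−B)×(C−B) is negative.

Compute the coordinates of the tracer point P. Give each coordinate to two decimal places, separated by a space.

0.48 -5.74

A=(0,0), D=(4.00,0)
B = A + 4.00·(cos263°, sin263°) = (-0.4875, -3.9702)
|BD| = 5.9916
circle(B,10.00) ∩ circle(D,10.00): a=2.9958, h=9.5407
  candidates: C₊=(-4.5656,5.1605) cross=57.165; C₋=(8.0781,-9.1307) cross=-57.165
  mode - wants cross < 0 → take C=(8.0781,-9.1307) (cross=-57.165)
ex = (C−B)/|BC| = (0.8566,-0.5160); ey = (0.5160,0.8566)
P = B + 1.74·ex + -1.02·ey = (0.4766,-5.7418)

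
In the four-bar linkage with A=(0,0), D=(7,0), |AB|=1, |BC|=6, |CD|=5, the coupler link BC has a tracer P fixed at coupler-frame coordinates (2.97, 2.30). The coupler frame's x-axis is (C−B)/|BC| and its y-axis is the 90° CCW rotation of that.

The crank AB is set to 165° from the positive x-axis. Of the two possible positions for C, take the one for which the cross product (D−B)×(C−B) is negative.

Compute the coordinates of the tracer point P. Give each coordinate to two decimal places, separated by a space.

A=(0,0), D=(7.00,0)
B = A + 1.00·(cos165°, sin165°) = (-0.9659, 0.2588)
|BD| = 7.9701
circle(B,6.00) ∩ circle(D,5.00): a=4.6751, h=3.7607
  candidates: C₊=(3.8289,3.8657) cross=29.973; C₋=(3.5846,-3.6517) cross=-29.973
  mode - wants cross < 0 → take C=(3.5846,-3.6517) (cross=-29.973)
ex = (C−B)/|BC| = (0.7584,-0.6518); ey = (0.6518,0.7584)
P = B + 2.97·ex + 2.30·ey = (2.7856,0.0675)

2.79 0.07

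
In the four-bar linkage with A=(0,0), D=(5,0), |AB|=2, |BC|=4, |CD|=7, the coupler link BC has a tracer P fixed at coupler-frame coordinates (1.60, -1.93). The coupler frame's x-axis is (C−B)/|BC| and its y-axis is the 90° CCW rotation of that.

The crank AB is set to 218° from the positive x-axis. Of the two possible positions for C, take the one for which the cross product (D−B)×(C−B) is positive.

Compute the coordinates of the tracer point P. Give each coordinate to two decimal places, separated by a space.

0.41 0.30

A=(0,0), D=(5.00,0)
B = A + 2.00·(cos218°, sin218°) = (-1.5760, -1.2313)
|BD| = 6.6903
circle(B,4.00) ∩ circle(D,7.00): a=0.8789, h=3.9022
  candidates: C₊=(-1.4303,2.7660) cross=26.107; C₋=(0.0061,-4.9052) cross=-26.107
  mode + wants cross > 0 → take C=(-1.4303,2.7660) (cross=26.107)
ex = (C−B)/|BC| = (0.0364,0.9993); ey = (-0.9993,0.0364)
P = B + 1.60·ex + -1.93·ey = (0.4110,0.2973)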